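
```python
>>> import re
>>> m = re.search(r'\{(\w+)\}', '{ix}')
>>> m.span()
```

(0, 4)

Unlike `match`, `search` isn't anchored — it looks for the pattern anywhere in the string.
The match spans [0:4] → '{ix}'.
Captured: group 1 = 'ix'.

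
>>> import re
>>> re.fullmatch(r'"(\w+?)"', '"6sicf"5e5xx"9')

`re.fullmatch` is like wrapping the pattern in `^…$` (in single-line mode).
Here the pattern can't cover the whole string, so the call returns None.

None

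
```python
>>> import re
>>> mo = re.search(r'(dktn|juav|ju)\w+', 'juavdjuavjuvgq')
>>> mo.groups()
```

Alternation tries branches left to right and keeps the first one that lets the overall match succeed at that position.
`re.search` scans for the first position where the pattern succeeds.
The match spans [0:14] → 'juavdjuavjuvgq'.
Captured: group 1 = 'juav'.

('juav',)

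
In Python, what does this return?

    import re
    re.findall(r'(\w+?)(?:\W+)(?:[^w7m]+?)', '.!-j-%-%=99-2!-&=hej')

['j', '9']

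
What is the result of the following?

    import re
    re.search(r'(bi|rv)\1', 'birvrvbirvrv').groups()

The match spans [2:6] → 'rvrv'.
Captured: group 1 = 'rv'.

('rv',)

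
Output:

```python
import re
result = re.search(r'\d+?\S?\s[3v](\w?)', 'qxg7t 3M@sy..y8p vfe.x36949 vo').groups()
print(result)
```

('M',)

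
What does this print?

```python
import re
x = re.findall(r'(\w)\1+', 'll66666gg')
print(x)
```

['l', '6', 'g']

A backreference is literal: `\1` must see the identical characters the first group matched.
Scanning left to right: at [0:2] match 'll', group 1 = 'l'; at [2:7] match '66666', group 1 = '6'; at [7:9] match 'gg', group 1 = 'g'.
With a single group, `findall` returns only what that group captured — 3 items.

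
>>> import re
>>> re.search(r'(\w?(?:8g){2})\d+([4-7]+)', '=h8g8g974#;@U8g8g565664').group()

The pattern matches optionally a word character, then the literal '8g' repeated 2 times (captured); then one or more of a digit; then one or more of a character in [4-7] (captured).
Unlike `match`, `search` isn't anchored — it looks for the pattern anywhere in the string.
The match spans [1:9] → 'h8g8g974'.
Captured: group 1 = 'h8g8g', group 2 = '4'.

'h8g8g974'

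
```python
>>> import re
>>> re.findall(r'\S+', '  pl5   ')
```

['pl5']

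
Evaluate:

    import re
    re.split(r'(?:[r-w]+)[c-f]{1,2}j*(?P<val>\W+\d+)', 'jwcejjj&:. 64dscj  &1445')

The pattern matches one or more of a character in [r-w] (non-capturing group); then 1 to 2 of a character in [c-f], then zero or more of the literal 'j'; then one or more of a non-word character, then one or more of a digit (captured as 'val').
Matches to split on: at [1:13] → 'wcejjj&:. 64'; at [14:24] → 'scj  &1445'.
The group in the pattern means `split` returns the separators' captures alongside the pieces.

['j', '&:. 64', 'd', '  &1445', '']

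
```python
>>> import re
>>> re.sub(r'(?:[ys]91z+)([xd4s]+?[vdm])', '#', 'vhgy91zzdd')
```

The pattern matches one of [ys], then the literal '91', then one or more of the literal 'z' (non-capturing group); then one or more of one of [xd4s] (lazy), then one of [vdm] (captured).
Matches: at [3:10] → 'y91zzdd'.
Every occurrence is swapped for '#'.

'vhg#'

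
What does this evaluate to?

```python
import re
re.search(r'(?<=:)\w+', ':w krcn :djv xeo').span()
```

Lookahead/lookbehind check context without consuming it, so the matched span excludes the asserted characters.
`search` walks the string left to right and returns the first match it finds.
The match spans [1:2] → 'w'.

(1, 2)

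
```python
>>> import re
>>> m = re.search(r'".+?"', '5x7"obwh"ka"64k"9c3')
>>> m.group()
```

A non-greedy quantifier consumes as few characters as it can — just enough that the remainder of the pattern still matches from where it stops; whatever follows it matches normally.
Unlike `match`, `search` isn't anchored — it looks for the pattern anywhere in the string.
The match spans [3:9] → '"obwh"'.

'"obwh"'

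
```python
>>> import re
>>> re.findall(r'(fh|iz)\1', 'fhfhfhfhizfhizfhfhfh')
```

['fh', 'fh', 'fh']

`\1` is not a pattern — it's the concrete string captured by group 1, re-applied verbatim.
Walking the string: at [0:4] match 'fhfh', group 1 = 'fh'; at [4:8] match 'fhfh', group 1 = 'fh'; at [14:18] match 'fhfh', group 1 = 'fh'.
One capturing group, so `findall` returns just the captured substring from each match — 3 in all.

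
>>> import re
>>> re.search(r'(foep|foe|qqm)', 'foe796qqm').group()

`re.search` tries every starting position until one works.
The match spans [0:3] → 'foe'.
Captured: group 1 = 'foe'.

'foe'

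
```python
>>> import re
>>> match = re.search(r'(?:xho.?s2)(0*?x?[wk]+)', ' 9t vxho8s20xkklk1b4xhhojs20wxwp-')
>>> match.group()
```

The pattern matches the literal 'xho', then optionally any character, then the literal 's2' (non-capturing group); then zero or more of the literal '0' (lazy), then optionally a literal 'x', then one or more of one of [wk] (captured).
Unlike `match`, `search` isn't anchored — it looks for the pattern anywhere in the string.
The match spans [5:15] → 'xho8s20xkk'.
Captured: group 1 = '0xkk'.

'xho8s20xkk'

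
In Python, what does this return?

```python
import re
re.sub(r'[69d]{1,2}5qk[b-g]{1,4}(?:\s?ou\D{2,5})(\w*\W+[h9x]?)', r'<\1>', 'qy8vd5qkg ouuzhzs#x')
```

'qy8v<#x>'

Pattern: 1 to 2 of one of [69d], then the literal '5qk', then 1 to 4 of a character in [b-g]; then optionally whitespace, then the literal 'ou', then 2 to 5 of a non-digit (non-capturing group); then zero or more of a word character, then one or more of a non-word character, then optionally one of [h9x] (captured).
Matches: at [4:19] → 'd5qkg ouuzhzs#x'.
The replacement refers to a captured group, so each match is rewritten using its own captured text.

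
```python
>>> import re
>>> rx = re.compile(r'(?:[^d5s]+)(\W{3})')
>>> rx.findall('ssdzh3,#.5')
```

[',#.']

One capturing group, so `findall` returns just the captured substring from the one match — 1 in all.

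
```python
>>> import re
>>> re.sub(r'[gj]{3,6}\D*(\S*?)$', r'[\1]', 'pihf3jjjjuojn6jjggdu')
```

The pattern matches 3 to 6 of one of [gj], then zero or more of a non-digit; then zero or more of a non-whitespace character (lazy) (captured); then anchored at the end.
Matches: at [5:20] → 'jjjjuojn6jjggdu'.
Each match is replaced using the text its own group 1 captured.

'pihf3[6jjggdu]'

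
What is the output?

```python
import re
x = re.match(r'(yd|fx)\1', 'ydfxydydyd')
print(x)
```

None

`\1` has to match the exact text group 1 already captured.
`match` is anchored at position 0; if the pattern doesn't fit there, it returns None.
Here the string doesn't start with a match, so the call returns None.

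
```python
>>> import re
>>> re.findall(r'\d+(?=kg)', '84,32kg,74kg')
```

Because the assertion is zero-width, the text it checks is not consumed and won't appear in the result.
Matches: at [3:5] → '32'; at [8:10] → '74'.
No capturing groups, so `findall` returns the 2 full match strings.

['32', '74']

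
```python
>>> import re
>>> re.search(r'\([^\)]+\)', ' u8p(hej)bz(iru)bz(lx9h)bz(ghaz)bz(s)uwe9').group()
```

'(hej)'

The match spans [4:9] → '(hej)'.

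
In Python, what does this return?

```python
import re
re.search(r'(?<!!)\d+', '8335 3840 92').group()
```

'8335'

A negative assertion filters positions out without eating any characters.
Unlike `match`, `search` isn't anchored — it looks for the pattern anywhere in the string.
The match spans [0:4] → '8335'.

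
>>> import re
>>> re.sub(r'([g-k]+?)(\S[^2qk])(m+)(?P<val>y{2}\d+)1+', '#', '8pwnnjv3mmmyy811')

`sub` substitutes '#' at each match site.

'8pwnn#'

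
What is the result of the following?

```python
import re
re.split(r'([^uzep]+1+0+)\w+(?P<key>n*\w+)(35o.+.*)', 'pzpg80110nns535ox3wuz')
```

The group in the pattern means `split` returns the separators' captures alongside the pieces.

['pzp', 'g80110', '5', '35ox3wuz', '']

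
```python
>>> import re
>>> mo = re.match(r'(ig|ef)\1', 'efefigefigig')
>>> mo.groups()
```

('ef',)

The match spans [0:4] → 'efef'.
Captured: group 1 = 'ef'.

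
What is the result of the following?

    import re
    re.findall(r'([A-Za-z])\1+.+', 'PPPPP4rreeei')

['P']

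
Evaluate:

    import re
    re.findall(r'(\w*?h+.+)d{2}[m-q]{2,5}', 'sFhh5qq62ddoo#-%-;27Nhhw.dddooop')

One capturing group, so `findall` returns just the captured substring from the one match — 1 in all.

['sFhh5qq62ddoo#-%-;27Nhhw.d']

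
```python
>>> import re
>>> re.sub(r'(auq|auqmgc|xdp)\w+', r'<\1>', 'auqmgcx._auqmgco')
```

'<auq>._<auq>'

Alternation isn't longest-match — the leftmost alternative that fits at this position is chosen.
Matches: at [0:7] → 'auqmgcx'; at [9:16] → 'auqmgco'.
The replacement refers to a captured group, so each match is rewritten using its own captured text.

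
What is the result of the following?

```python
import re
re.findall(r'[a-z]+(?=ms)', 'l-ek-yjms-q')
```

['yj']

The lookaround is zero-width — it requires the adjacent text to match without consuming it, so the asserted text isn't part of the match.
`findall` yields the raw match text (1 of them) because the pattern has no groups.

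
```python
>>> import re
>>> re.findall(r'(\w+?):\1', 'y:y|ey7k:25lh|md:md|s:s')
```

['y', 'md', 's']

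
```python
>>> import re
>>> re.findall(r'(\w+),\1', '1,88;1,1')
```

`\1` is not a pattern — it's the concrete string captured by group 1, re-applied verbatim.
Matches: at [5:8] match '1,1', group 1 = '1'.
One capturing group, so `findall` returns just the captured substring from the one match — 1 in all.

['1']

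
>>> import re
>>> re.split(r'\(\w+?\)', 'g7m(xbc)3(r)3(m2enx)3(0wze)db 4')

`split` removes every match and returns the 5 fragments in between.

['g7m', '3', '3', '3', 'db 4']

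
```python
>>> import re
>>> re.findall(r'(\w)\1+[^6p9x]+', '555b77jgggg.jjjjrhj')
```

The backreference `\1` re-matches whatever the first group consumed, character for character.
One capturing group, so `findall` returns just the captured substring from the one match — 1 in all.

['5']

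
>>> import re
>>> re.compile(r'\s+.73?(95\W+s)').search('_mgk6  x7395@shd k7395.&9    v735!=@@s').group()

'  x7395@s'

The match spans [5:14] → '  x7395@s'.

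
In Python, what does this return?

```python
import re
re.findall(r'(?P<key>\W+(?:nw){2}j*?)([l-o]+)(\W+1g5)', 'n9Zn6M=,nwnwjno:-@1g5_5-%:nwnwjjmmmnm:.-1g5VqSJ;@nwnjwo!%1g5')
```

This matches one or more of a non-word character, then the literal 'nw' repeated 2 times, then zero or more of the literal 'j' (lazy) (captured as 'key'); then one or more of a character in [l-o] (captured); then one or more of a non-word character, then the literal '1g5' (captured).
Scanning left to right: at [6:21] match '=,nwnwjno:-@1g5', groups = ('=,nwnwj', 'no', ':-@1g5'); at [23:43] match '-%:nwnwjjmmmnm:.-1g5', groups = ('-%:nwnwjj', 'mmmnm', ':.-1g5').
With 3 capturing groups, `findall` returns a 3-tuple per match.

[('=,nwnwj', 'no', ':-@1g5'), ('-%:nwnwjj', 'mmmnm', ':.-1g5')]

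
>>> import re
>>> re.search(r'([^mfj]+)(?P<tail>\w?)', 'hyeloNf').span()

The match spans [0:7] → 'hyeloNf'.

(0, 7)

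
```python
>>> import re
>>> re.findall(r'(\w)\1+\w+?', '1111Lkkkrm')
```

`\1` has to match the exact text group 1 already captured.
Matches: at [0:5] match '1111L', group 1 = '1'; at [5:9] match 'kkkr', group 1 = 'k'.
One capturing group, so `findall` returns just the captured substring from each match — 2 in all.

['1', 'k']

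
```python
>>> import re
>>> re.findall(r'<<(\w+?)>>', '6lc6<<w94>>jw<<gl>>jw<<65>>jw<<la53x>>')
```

['w94', 'gl', '65', 'la53x']

Matches: at [4:11] match '<<w94>>', group 1 = 'w94'; at [13:19] match '<<gl>>', group 1 = 'gl'; at [21:27] match '<<65>>', group 1 = '65'; at [29:38] match '<<la53x>>', group 1 = 'la53x'.
With a single group, `findall` returns only what that group captured — 4 items.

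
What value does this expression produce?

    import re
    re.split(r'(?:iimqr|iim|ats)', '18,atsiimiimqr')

['18,', '', '', '']

Branches in `(...|...)` are attempted left-to-right; the first branch that allows the whole pattern to succeed is taken.
Each match becomes a cut point; 4 segments remain.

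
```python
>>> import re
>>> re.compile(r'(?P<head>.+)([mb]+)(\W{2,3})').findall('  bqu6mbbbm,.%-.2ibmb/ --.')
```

This matches one or more of any character (captured as 'head'); then one or more of one of [mb] (captured); then 2 to 3 of a non-word character (captured).
`findall` packs the 3 group values into a tuple for every match.

[('  bqu6mbbbm,.%-.2ibm', 'b', '/ -')]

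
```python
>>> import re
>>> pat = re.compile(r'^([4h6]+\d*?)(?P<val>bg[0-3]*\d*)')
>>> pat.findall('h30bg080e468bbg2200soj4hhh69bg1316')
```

This matches anchored at the start of the string; then one or more of one of [4h6], then zero or more of a digit (lazy) (captured); then the literal 'bg', then zero or more of a character in [0-3], then zero or more of a digit (captured as 'val').
Multiple groups make `findall` return tuples — one 2-tuple for the one match.

[('h30', 'bg080')]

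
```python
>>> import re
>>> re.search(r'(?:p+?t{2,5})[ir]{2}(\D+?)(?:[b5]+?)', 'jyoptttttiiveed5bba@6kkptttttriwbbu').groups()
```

The match spans [3:16] → 'ptttttiiveed5'.
Captured: group 1 = 'veed'.

('veed',)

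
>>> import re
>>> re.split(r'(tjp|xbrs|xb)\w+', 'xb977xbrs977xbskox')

Matches to split on: at [0:18] → 'xb977xbrs977xbskox'.
`re.split` interleaves the captured-group text with the surrounding fragments.

['', 'xb', '']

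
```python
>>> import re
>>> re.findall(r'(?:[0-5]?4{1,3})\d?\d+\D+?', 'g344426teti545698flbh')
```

With the lazy modifier that quantifier settles for the fewest repetitions that let the rest of the pattern succeed (the atoms after it are unaffected and can still be greedy).
Since nothing is captured, `findall` lists the 2 matched substrings directly.

['344426t', '545698f']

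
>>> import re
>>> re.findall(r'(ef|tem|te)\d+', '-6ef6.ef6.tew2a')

['ef', 'ef']

Walking the string: at [2:5] match 'ef6', group 1 = 'ef'; at [6:9] match 'ef6', group 1 = 'ef'.
`findall` collects group 1 from each match (2 total).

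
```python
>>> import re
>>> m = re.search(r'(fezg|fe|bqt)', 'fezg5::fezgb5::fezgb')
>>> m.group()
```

'fezg'

The regex engine tests alternatives in the order written; an earlier branch that matches wins even if a later one would match more.
`search` walks the string left to right and returns the first match it finds.
The match spans [0:4] → 'fezg'.
Captured: group 1 = 'fezg'.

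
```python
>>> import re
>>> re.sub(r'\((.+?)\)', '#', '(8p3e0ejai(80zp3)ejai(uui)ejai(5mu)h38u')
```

A non-greedy quantifier consumes as few characters as it can — just enough that the remainder of the pattern still matches from where it stops; whatever follows it matches normally.
`sub` substitutes '#' at each match site.

'#ejai#ejai#h38u'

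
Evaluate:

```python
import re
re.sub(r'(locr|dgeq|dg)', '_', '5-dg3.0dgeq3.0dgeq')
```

`|` is ordered: at each position the engine commits to the first alternative that works.
Matches: at [2:4] → 'dg'; at [7:11] → 'dgeq'; at [14:18] → 'dgeq'.
Every occurrence is swapped for '_'.

'5-_3.0_3.0_'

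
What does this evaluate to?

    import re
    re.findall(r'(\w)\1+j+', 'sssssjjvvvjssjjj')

['s', 'v', 's']

`\1` has to match the exact text group 1 already captured.
Walking the string: at [0:7] match 'sssssjj', group 1 = 's'; at [7:11] match 'vvvj', group 1 = 'v'; at [11:16] match 'ssjjj', group 1 = 's'.
`findall` collects group 1 from each match (3 total).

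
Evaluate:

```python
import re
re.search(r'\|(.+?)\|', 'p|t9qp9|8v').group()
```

'|t9qp9|'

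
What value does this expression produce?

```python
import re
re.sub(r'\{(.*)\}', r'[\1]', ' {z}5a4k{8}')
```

' [z}5a4k{8]'

Each match is replaced using the text its own group 1 captured.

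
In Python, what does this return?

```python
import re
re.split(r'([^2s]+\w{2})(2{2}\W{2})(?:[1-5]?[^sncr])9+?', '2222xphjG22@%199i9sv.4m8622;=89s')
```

['2222', 'xphjG', '22@%', 'i9s', 'v.4m86', '22;=', 's']

This matches one or more of any character except [2s], then exactly 2 of a word character (captured); then exactly 2 of the literal '2', then exactly 2 of a non-word character (captured); then optionally a character in [1-5], then any character except [sncr] (non-capturing group); then one or more of a literal '9' (lazy).
The group in the pattern means `split` returns the separators' captures alongside the pieces.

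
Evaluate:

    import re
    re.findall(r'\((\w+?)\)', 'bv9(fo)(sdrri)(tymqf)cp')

['fo', 'sdrri', 'tymqf']

Scanning left to right: at [3:7] match '(fo)', group 1 = 'fo'; at [7:14] match '(sdrri)', group 1 = 'sdrri'; at [14:21] match '(tymqf)', group 1 = 'tymqf'.
`findall` collects group 1 from each match (3 total).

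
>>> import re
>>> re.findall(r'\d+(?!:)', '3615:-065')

A negative assertion filters positions out without eating any characters.
Scanning left to right: at [0:3] → '361'; at [6:9] → '065'.
Since nothing is captured, `findall` lists the 2 matched substrings directly.

['361', '065']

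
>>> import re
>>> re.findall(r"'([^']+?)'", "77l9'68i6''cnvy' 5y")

['68i6', 'cnvy']

Scanning left to right: at [4:10] match "'68i6'", group 1 = '68i6'; at [10:16] match "'cnvy'", group 1 = 'cnvy'.
With a single group, `findall` returns only what that group captured — 2 items.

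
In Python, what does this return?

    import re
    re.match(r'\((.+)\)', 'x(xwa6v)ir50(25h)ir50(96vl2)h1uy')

None

With `match`, the pattern is implicitly anchored at the beginning.
Here the pattern fails at index 0, so the call returns None.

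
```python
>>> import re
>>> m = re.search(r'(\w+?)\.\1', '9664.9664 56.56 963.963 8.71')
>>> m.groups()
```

('9664',)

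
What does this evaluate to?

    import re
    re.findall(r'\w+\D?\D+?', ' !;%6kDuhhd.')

['6kDuhhd.']

Pattern: one or more of a word character, then optionally a non-digit; then one or more of a non-digit (lazy).
`findall` yields the raw match text (1 of them) because the pattern has no groups.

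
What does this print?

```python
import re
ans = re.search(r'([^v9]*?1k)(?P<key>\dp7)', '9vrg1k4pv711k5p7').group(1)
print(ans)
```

711k

The match spans [9:16] → '711k5p7'.
Captured: group 1 = '711k', group 2 = '5p7'.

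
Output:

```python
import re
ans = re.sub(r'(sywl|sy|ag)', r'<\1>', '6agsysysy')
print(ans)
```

6<ag><sy><sy><sy>

`\1` in the replacement pulls in group 1's text for each match.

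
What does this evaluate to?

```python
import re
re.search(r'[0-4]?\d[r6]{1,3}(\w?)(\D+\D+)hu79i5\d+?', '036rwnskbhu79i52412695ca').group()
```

'036rwnskbhu79i52'

The pattern matches optionally a character in [0-4], then a digit, then 1 to 3 of one of [r6]; then optionally a word character (captured); then one or more of a non-digit, then one or more of a non-digit (captured); then the literal 'hu7', then the literal '9i5', then one or more of a digit (lazy).
`search` walks the string left to right and returns the first match it finds.
The match spans [0:16] → '036rwnskbhu79i52'.
Captured: group 1 = 'w', group 2 = 'nskb'.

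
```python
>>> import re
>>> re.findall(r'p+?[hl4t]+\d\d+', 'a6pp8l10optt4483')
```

['ptt4483']

Since nothing is captured, `findall` lists the 1 matched substring directly.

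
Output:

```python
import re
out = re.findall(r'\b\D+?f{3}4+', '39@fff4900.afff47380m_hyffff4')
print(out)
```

This matches a word boundary (`\b`, zero-width); then one or more of a non-digit (lazy), then exactly 3 of a literal 'f'; then one or more of a literal '4'.
Matches: at [2:7] → '@fff4'; at [10:16] → '.afff4'.
Since nothing is captured, `findall` lists the 2 matched substrings directly.

['@fff4', '.afff4']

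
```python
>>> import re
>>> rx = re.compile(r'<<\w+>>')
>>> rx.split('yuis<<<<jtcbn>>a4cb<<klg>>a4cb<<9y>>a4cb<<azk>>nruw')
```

Splitting on the pattern gives 5 pieces.

['yuis<<', 'a4cb', 'a4cb', 'a4cb', 'nruw']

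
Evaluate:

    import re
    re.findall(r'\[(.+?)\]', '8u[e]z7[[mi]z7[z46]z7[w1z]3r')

Because the quantifier is non-greedy, it stops expanding at the earliest point where the rest of the pattern can succeed.
Scanning left to right: at [2:5] match '[e]', group 1 = 'e'; at [7:12] match '[[mi]', group 1 = '[mi'; at [14:19] match '[z46]', group 1 = 'z46'; at [21:26] match '[w1z]', group 1 = 'w1z'.
Because there's exactly one group, `findall` drops the full match and keeps group 1 from each hit.

['e', '[mi', 'z46', 'w1z']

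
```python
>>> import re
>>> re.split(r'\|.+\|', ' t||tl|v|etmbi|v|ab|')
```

Matches to split on: at [2:20] → '||tl|v|etmbi|v|ab|'.
Splitting on the pattern gives 2 pieces.

[' t', '']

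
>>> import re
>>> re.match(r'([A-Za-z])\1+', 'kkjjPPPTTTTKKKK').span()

(0, 2)

`\1` has to match the exact text group 1 already captured.
`re.match` only tries the pattern at the start of the string.
The match spans [0:2] → 'kk'.
Captured: group 1 = 'k'.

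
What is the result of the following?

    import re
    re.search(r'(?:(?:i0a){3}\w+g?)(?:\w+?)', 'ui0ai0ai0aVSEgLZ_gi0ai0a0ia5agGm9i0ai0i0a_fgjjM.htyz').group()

'i0ai0ai0aVSEgLZ_gi0ai0a0ia5agGm9i0ai0i0a_fgjjM'

This matches the literal 'i0a' repeated 3 times, then one or more of a word character, then optionally the literal 'g' (non-capturing group); then one or more of a word character (lazy) (non-capturing group).
The match spans [1:47] → 'i0ai0ai0aVSEgLZ_gi0ai0a0ia5agGm9i0ai0i0a_fgjjM'.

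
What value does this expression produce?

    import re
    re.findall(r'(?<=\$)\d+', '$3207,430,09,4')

['3207']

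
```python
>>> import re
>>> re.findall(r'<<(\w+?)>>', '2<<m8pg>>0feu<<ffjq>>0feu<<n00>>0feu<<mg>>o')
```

['m8pg', 'ffjq', 'n00', 'mg']

Matches: at [1:9] match '<<m8pg>>', group 1 = 'm8pg'; at [13:21] match '<<ffjq>>', group 1 = 'ffjq'; at [25:32] match '<<n00>>', group 1 = 'n00'; at [36:42] match '<<mg>>', group 1 = 'mg'.
`findall` collects group 1 from each match (4 total).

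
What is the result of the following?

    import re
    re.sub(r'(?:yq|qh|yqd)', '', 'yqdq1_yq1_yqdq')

'dq1_1_dq'

Branches in `(...|...)` are attempted left-to-right; the first branch that allows the whole pattern to succeed is taken.
`sub` substitutes '' at each match site.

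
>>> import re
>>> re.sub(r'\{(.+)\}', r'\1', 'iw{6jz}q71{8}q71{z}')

'iw6jz}q71{8}q71{z'

Matches: at [2:19] → '{6jz}q71{8}q71{z}'.
`\1` in the replacement pulls in group 1's text for each match.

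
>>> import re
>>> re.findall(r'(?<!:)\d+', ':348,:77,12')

['48', '7', '12']

Because the assertion is negative and zero-width, positions next to the forbidden text are skipped.
Scanning left to right: at [2:4] → '48'; at [7:8] → '7'; at [9:11] → '12'.
Since nothing is captured, `findall` lists the 3 matched substrings directly.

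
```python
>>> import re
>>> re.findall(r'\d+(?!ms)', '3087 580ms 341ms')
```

['3087', '58', '34']

The negative lookaround is zero-width — it rules out positions where the adjacent text would match, without consuming anything.
Matches: at [0:4] → '3087'; at [5:7] → '58'; at [11:13] → '34'.
`findall` yields the raw match text (3 of them) because the pattern has no groups.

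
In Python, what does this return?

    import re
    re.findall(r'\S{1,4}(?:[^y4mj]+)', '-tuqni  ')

The pattern matches 1 to 4 of a non-whitespace character; then one or more of any character except [y4mj] (non-capturing group).
Walking the string: at [0:8] → '-tuqni  '.
Since nothing is captured, `findall` lists the 1 matched substring directly.

['-tuqni  ']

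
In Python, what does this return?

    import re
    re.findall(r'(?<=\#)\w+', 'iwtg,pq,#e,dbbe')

Lookahead/lookbehind check context without consuming it, so the matched span excludes the asserted characters.
Walking the string: at [9:10] → 'e'.
No capturing groups, so `findall` returns the 1 full match string.

['e']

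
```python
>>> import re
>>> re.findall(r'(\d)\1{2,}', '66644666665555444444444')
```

`\1` has to match the exact text group 1 already captured.
Walking the string: at [0:3] match '666', group 1 = '6'; at [5:10] match '66666', group 1 = '6'; at [10:14] match '5555', group 1 = '5'; at [14:23] match '444444444', group 1 = '4'.
`findall` collects group 1 from each match (4 total).

['6', '6', '5', '4']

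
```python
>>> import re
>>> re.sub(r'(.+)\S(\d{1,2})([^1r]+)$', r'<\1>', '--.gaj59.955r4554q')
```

Pattern: one or more of any character (captured); then a non-whitespace character; then 1 to 2 of a digit (captured); then one or more of any character except [1r] (captured); then anchored at the end.
Matches: at [0:18] → '--.gaj59.955r4554q'.
Each match is replaced using the text its own group 1 captured.

'<--.gaj59.955r45>'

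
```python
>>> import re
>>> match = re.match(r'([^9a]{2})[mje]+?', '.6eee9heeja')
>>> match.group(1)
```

'.6'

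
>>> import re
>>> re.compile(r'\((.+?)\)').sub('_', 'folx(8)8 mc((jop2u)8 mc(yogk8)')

'folx_8 mc_8 mc_'

Lazy quantifiers expand one character at a time until the remainder of the pattern can match.
Every occurrence is swapped for '_'.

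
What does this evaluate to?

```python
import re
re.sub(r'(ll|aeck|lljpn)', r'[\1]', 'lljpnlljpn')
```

Alternation tries branches left to right and keeps the first one that lets the overall match succeed at that position.
Matches: at [0:2] → 'll'; at [5:7] → 'll'.
The replacement refers to a captured group, so each match is rewritten using its own captured text.

'[ll]jpn[ll]jpn'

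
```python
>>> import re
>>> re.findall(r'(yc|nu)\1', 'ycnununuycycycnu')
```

The backreference `\1` re-matches whatever the first group consumed, character for character.
Walking the string: at [2:6] match 'nunu', group 1 = 'nu'; at [8:12] match 'ycyc', group 1 = 'yc'.
`findall` collects group 1 from each match (2 total).

['nu', 'yc']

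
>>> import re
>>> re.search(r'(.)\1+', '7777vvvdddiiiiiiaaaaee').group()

'7777'

The backreference `\1` re-matches whatever the first group consumed, character for character.
`search` walks the string left to right and returns the first match it finds.
The match spans [0:4] → '7777'.
Captured: group 1 = '7'.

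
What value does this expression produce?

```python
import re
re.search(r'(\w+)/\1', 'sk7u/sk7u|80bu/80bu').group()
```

The backreference `\1` re-matches whatever the first group consumed, character for character.
`re.search` scans for the first position where the pattern succeeds.
The match spans [0:9] → 'sk7u/sk7u'.
Captured: group 1 = 'sk7u'.

'sk7u/sk7u'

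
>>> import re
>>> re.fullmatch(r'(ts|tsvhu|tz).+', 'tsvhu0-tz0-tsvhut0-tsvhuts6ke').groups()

The match spans [0:29] → 'tsvhu0-tz0-tsvhut0-tsvhuts6ke'.
Captured: group 1 = 'ts'.

('ts',)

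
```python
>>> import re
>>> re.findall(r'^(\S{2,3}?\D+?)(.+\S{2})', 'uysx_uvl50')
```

[('uys', 'x_uvl50')]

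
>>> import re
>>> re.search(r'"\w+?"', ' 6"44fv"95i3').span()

(2, 8)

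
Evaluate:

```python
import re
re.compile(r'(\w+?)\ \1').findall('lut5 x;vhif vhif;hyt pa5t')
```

A backreference is literal: `\1` must see the identical characters the first group matched.
Scanning left to right: at [7:16] match 'vhif vhif', group 1 = 'vhif'.
One capturing group, so `findall` returns just the captured substring from the one match — 1 in all.

['vhif']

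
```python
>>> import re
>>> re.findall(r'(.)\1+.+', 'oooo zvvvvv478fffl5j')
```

['o']

The backreference `\1` re-matches whatever the first group consumed, character for character.
Walking the string: at [0:20] match 'oooo zvvvvv478fffl5j', group 1 = 'o'.
With a single group, `findall` returns only what that group captured — 1 item.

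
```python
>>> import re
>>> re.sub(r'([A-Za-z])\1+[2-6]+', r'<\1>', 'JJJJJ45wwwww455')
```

'<J><w>'

The backreference `\1` re-matches whatever the first group consumed, character for character.
Matches: at [0:7] → 'JJJJJ45'; at [7:15] → 'wwwww455'.
The replacement refers to a captured group, so each match is rewritten using its own captured text.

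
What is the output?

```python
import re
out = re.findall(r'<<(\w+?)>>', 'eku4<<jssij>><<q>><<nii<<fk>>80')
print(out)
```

['jssij', 'q', 'fk']

Matches: at [4:13] match '<<jssij>>', group 1 = 'jssij'; at [13:18] match '<<q>>', group 1 = 'q'; at [23:29] match '<<fk>>', group 1 = 'fk'.
With a single group, `findall` returns only what that group captured — 3 items.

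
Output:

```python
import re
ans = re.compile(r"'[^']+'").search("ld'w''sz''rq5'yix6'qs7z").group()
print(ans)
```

'w'

`re.search` scans for the first position where the pattern succeeds.
The match spans [2:5] → "'w'".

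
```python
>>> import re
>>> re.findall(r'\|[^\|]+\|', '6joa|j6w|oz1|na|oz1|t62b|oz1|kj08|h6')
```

['|j6w|', '|na|', '|t62b|', '|kj08|']

Since nothing is captured, `findall` lists the 4 matched substrings directly.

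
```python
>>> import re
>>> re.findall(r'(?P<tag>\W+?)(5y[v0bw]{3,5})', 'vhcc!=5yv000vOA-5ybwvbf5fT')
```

Pattern: one or more of a non-word character (lazy) (captured as 'tag'); then the literal '5y', then 3 to 5 of one of [v0bw] (captured).
Scanning left to right: at [4:13] match '!=5yv000v', groups = ('!=', '5yv000v'); at [15:22] match '-5ybwvb', groups = ('-', '5ybwvb').
Multiple groups make `findall` return tuples — one 2-tuple for each match.

[('!=', '5yv000v'), ('-', '5ybwvb')]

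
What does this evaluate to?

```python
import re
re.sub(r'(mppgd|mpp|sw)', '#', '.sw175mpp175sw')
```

Every occurrence is swapped for '#'.

'.#175#175#'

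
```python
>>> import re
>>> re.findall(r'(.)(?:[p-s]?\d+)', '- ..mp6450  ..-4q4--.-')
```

['m', '-', 'q']

Because there's exactly one group, `findall` drops the full match and keeps group 1 from each hit.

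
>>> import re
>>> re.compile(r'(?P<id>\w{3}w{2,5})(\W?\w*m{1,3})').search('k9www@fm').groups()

('k9www', '@fm')

The pattern matches exactly 3 of a word character, then 2 to 5 of the literal 'w' (captured as 'id'); then optionally a non-word character, then zero or more of a word character, then 1 to 3 of the literal 'm' (captured).
`search` walks the string left to right and returns the first match it finds.
The match spans [0:8] → 'k9www@fm'.
Captured: group 1 = 'k9www', group 2 = '@fm'.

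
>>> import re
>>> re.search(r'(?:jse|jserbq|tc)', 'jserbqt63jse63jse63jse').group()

`|` is ordered: at each position the engine commits to the first alternative that works.
The match spans [0:3] → 'jse'.

'jse'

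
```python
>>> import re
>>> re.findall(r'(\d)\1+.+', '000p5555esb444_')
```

`\1` has to match the exact text group 1 already captured.
Because there's exactly one group, `findall` drops the full match and keeps group 1 from the one hit.

['0']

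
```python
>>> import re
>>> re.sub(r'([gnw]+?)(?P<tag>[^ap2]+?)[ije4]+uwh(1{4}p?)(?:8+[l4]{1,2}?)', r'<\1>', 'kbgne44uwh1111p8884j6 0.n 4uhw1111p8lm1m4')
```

'kb<g>j6 0.n 4uhw1111p8lm1m4'

Pattern: one or more of one of [gnw] (lazy) (captured); then one or more of any character except [ap2] (lazy) (captured as 'tag'); then one or more of one of [ije4], then the literal 'uwh'; then exactly 4 of the literal '1', then optionally a literal 'p' (captured); then one or more of a literal '8', then 1 to 2 of one of [l4] (lazy) (non-capturing group).
Matches: at [2:19] → 'gne44uwh1111p8884'.
`\1` in the replacement pulls in group 1's text for each match.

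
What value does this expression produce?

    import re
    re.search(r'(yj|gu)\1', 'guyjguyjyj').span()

`\1` is not a pattern — it's the concrete string captured by group 1, re-applied verbatim.
The match spans [6:10] → 'yjyj'.

(6, 10)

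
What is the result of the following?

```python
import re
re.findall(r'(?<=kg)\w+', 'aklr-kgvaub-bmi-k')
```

['vaub']

Lookahead/lookbehind check context without consuming it, so the matched span excludes the asserted characters.
`findall` yields the raw match text (1 of them) because the pattern has no groups.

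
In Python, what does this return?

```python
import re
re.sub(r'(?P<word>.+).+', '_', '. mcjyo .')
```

'_'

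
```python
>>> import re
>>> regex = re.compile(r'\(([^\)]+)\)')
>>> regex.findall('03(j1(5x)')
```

['j1(5x']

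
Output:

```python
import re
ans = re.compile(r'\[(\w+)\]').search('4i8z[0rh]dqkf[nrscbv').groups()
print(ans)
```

The match spans [4:9] → '[0rh]'.
Captured: group 1 = '0rh'.

('0rh',)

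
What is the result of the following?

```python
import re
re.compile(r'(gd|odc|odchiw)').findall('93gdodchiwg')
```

['gd', 'odc']

Alternation tries branches left to right and keeps the first one that lets the overall match succeed at that position.
Walking the string: at [2:4] match 'gd', group 1 = 'gd'; at [4:7] match 'odc', group 1 = 'odc'.
`findall` collects group 1 from each match (2 total).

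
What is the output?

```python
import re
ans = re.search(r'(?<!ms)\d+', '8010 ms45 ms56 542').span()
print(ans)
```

`(?!…)`/`(?<!…)` only lets a position through if the neighbouring text does NOT match; no characters are consumed.
The match spans [0:4] → '8010'.

(0, 4)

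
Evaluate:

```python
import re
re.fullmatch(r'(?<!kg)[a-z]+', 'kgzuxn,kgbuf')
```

A negative assertion filters positions out without eating any characters.
`re.fullmatch` is like wrapping the pattern in `^…$` (in single-line mode).
Here the string isn't matched end-to-end, so the call returns None.

None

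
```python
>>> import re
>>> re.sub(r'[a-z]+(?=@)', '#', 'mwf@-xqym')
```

Because the assertion is zero-width, the text it checks is not consumed and won't appear in the result.
Every occurrence is swapped for '#'.

'#@-xqym'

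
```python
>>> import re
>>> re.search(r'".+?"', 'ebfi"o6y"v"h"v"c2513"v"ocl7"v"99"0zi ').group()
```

'"o6y"'

Because the quantifier is non-greedy, it stops expanding at the earliest point where the rest of the pattern can succeed.
The match spans [4:9] → '"o6y"'.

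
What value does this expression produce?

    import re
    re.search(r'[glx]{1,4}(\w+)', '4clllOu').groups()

('Ou',)

Pattern: 1 to 4 of one of [glx]; then one or more of a word character (captured).
`re.search` scans for the first position where the pattern succeeds.
The match spans [2:7] → 'lllOu'.
Captured: group 1 = 'Ou'.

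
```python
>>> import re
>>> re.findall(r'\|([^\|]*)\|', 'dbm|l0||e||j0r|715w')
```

Scanning left to right: at [3:7] match '|l0|', group 1 = 'l0'; at [7:10] match '|e|', group 1 = 'e'; at [10:15] match '|j0r|', group 1 = 'j0r'.
With a single group, `findall` returns only what that group captured — 3 items.

['l0', 'e', 'j0r']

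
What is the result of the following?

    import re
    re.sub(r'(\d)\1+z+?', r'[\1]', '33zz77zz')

`\1` is not a pattern — it's the concrete string captured by group 1, re-applied verbatim.
Matches: at [0:3] → '33z'; at [4:7] → '77z'.
The replacement refers to a captured group, so each match is rewritten using its own captured text.

'[3]z[7]z'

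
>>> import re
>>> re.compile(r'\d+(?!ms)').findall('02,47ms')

`(?!…)`/`(?<!…)` only lets a position through if the neighbouring text does NOT match; no characters are consumed.
`findall` yields the raw match text (2 of them) because the pattern has no groups.

['02', '4']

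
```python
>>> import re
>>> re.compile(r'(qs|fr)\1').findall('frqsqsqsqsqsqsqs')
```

`\1` has to match the exact text group 1 already captured.
With a single group, `findall` returns only what that group captured — 3 items.

['qs', 'qs', 'qs']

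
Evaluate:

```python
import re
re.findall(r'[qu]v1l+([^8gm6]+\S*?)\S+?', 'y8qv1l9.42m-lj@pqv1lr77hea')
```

['9.42', 'r77he']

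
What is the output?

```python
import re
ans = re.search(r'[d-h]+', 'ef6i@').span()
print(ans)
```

Pattern: one or more of a character in [d-h].
The match spans [0:2] → 'ef'.

(0, 2)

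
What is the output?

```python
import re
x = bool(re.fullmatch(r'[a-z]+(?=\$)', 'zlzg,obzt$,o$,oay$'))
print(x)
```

False

`re.fullmatch` requires the pattern to consume the entire string.
Here there's no way to consume every character, so the call returns None, and `bool(None)` is False.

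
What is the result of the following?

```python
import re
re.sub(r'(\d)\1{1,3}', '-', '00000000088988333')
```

'--0-9--'

A backreference is literal: `\1` must see the identical characters the first group matched.
`sub` substitutes '-' at each match site.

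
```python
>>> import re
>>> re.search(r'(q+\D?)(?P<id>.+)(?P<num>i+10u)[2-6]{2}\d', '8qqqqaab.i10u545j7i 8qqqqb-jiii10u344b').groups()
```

Pattern: one or more of the literal 'q', then optionally a non-digit (captured); then one or more of any character (captured as 'id'); then one or more of the literal 'i', then the literal '10u' (captured as 'num'); then exactly 2 of a character in [2-6], then a digit.
`re.search` tries every starting position until one works.
The match spans [1:37] → 'qqqqaab.i10u545j7i 8qqqqb-jiii10u344'.
Captured: group 1 = 'qqqqa', group 2 = 'ab.i10u545j7i 8qqqqb-jii', group 3 = 'i10u'.

('qqqqa', 'ab.i10u545j7i 8qqqqb-jii', 'i10u')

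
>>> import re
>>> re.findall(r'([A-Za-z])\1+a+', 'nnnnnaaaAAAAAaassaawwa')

After group 1 captures some text, `\1` only succeeds where that same text appears again.
With a single group, `findall` returns only what that group captured — 4 items.

['n', 'A', 's', 'w']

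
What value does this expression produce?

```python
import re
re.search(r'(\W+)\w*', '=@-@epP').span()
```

(0, 7)

This matches one or more of a non-word character (captured); then zero or more of a word character.
`re.search` scans for the first position where the pattern succeeds.
The match spans [0:7] → '=@-@epP'.
Captured: group 1 = '=@-@'.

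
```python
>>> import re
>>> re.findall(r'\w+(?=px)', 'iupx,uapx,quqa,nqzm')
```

['iu', 'ua']

The lookaround is zero-width — it requires the adjacent text to match without consuming it, so the asserted text isn't part of the match.
`findall` yields the raw match text (2 of them) because the pattern has no groups.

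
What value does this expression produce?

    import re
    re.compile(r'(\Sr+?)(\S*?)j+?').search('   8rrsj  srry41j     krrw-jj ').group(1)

This matches a non-whitespace character, then one or more of the literal 'r' (lazy) (captured); then zero or more of a non-whitespace character (lazy) (captured); then one or more of a literal 'j' (lazy).
Because the quantifier is non-greedy, it stops expanding at the earliest point where the rest of the pattern can succeed.
`search` walks the string left to right and returns the first match it finds.
The match spans [3:8] → '8rrsj'.
Captured: group 1 = '8r', group 2 = 'rs'.

'8r'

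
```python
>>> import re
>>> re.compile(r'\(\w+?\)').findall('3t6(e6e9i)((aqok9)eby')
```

Walking the string: at [3:10] → '(e6e9i)'; at [11:18] → '(aqok9)'.
No capturing groups, so `findall` returns the 2 full match strings.

['(e6e9i)', '(aqok9)']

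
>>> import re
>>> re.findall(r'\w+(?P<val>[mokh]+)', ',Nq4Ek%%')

['k']

The pattern matches one or more of a word character; then one or more of one of [mokh] (captured as 'val').
`findall` collects group 1 from the one match (1 total).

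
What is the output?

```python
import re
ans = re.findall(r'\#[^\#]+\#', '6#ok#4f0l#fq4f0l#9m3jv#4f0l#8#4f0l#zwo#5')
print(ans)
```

['#ok#', '#fq4f0l#', '#4f0l#', '#4f0l#']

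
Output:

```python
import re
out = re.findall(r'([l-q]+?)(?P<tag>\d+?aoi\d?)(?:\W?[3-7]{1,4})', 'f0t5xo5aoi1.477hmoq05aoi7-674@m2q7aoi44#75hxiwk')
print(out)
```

[('o', '5aoi1'), ('moq', '05aoi7'), ('q', '7aoi4')]

This matches one or more of a character in [l-q] (lazy) (captured); then one or more of a digit (lazy), then the literal 'aoi', then optionally a digit (captured as 'tag'); then optionally a non-word character, then 1 to 4 of a character in [3-7] (non-capturing group).
Walking the string: at [5:15] match 'o5aoi1.477', groups = ('o', '5aoi1'); at [16:29] match 'moq05aoi7-674', groups = ('moq', '05aoi7'); at [32:39] match 'q7aoi44', groups = ('q', '7aoi4').
Multiple groups make `findall` return tuples — one 2-tuple for each match.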